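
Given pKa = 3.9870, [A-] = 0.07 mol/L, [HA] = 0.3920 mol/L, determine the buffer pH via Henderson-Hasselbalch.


ratio = [A-] / [HA] = 0.07 / 0.3920 = 0.1786
log10(ratio) = -0.7482
pH = pKa + log10(ratio) = 3.9870 - 0.7482 = 3.2388


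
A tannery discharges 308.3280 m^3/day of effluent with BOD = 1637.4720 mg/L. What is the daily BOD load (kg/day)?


Formula: BOD_load = volume * conc / 1000
Substituting: BOD_load = 308.3280 * 1637.4720 / 1000
Result: 504.8785 kg/day


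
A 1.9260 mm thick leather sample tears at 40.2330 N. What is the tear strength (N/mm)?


Formula: Tear strength = force / thickness
Substituting: Tear strength = 40.2330 / 1.9260
Result: 20.8894 N/mm


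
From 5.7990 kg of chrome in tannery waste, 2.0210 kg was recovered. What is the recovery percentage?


Formula: Recovery = recovered / input * 100
Substituting: Recovery = 2.0210 / 5.7990 * 100
Result: 34.8508 %


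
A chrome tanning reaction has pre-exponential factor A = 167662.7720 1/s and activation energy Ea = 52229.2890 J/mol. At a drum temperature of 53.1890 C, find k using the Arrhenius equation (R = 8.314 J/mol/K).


T_K = T_C + 273.15 = 53.1890 + 273.15 = 326.3390 K
exponent = -Ea / (R * T_K) = -52229.2890 / (8.314 * 326.3390) = -19.2502
k = A * exp(exponent) = 167662.7720 * exp(-19.2502) = 7.3145e-04 1/s


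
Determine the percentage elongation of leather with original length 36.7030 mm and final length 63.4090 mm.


Formula: Elongation = (Lf - L0) / L0 * 100
Substituting: Elongation = (63.4090 - 36.7030) / 36.7030 * 100
Result: 72.7624 %


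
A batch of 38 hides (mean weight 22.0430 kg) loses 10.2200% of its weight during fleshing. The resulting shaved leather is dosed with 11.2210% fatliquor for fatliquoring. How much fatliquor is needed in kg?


Total_raw = N * avg_wt = 38 * 22.0430 = 837.6340 kg
Substrate = Total_raw * (1 - loss/100) = 837.6340 * (1 - 10.2200/100) = 752.0278 kg
Fat = Substrate * pct / 100 = 752.0278 * 11.2210 / 100 = 84.3850 kg


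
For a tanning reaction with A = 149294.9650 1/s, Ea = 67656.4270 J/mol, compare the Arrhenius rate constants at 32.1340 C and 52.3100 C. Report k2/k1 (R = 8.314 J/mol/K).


T1 = 32.1340 + 273.15 = 305.2840 K; T2 = 52.3100 + 273.15 = 325.4600 K
k1 = A * exp(-Ea/(R*T1)) = 149294.9650 * exp(-67656.4270/(8.314*305.2840)) = 3.9581e-07 1/s
k2 = A * exp(-Ea/(R*T2)) = 149294.9650 * exp(-67656.4270/(8.314*325.4600)) = 2.0661e-06 1/s
k2/k1 = 2.0661e-06 / 3.9581e-07 = 5.2198


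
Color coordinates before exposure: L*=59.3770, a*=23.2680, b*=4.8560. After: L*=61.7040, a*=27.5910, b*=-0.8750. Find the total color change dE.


dL = 2.3270, da = 4.3230, db = -5.7310
dE = sqrt(2.3270^2 + 4.3230^2 + (-5.7310)^2) = 7.5464


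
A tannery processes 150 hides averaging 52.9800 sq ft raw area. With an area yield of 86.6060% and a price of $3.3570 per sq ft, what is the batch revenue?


Raw_total = N * avg_area = 150 * 52.9800 = 7947.0000 sq ft
Finished = Raw_total * yield / 100 = 7947.0000 * 86.6060 / 100 = 6882.5788 sq ft
Value = Finished * price = 6882.5788 * 3.3570 = 23104.8171 $


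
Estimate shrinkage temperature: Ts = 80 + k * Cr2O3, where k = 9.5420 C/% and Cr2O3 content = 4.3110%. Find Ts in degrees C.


Formula: Ts = 80 + k * Cr2O3
Substituting: Ts = 80 + 9.5420 * 4.3110
Result: 121.1356 C


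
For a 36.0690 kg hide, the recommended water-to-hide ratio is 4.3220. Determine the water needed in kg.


Formula: Water = hide_weight * ratio
Substituting: Water = 36.0690 * 4.3220
Result: 155.8902 kg


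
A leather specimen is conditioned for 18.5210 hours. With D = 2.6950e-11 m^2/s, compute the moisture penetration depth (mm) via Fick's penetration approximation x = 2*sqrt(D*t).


t = 18.5210 hr * 3600 = 66675.6000 s
D * t = 2.6950e-11 * 66675.6000 = 1.7969e-06
x = 2 * sqrt(D*t) = 2 * sqrt(1.7969e-06) = 0.00268098 m = 2.6810 mm


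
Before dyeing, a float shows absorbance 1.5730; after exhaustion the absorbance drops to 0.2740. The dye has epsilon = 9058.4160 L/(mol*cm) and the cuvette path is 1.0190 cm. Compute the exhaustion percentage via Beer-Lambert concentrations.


c_initial = A_i / (epsilon * l) = 1.5730 / (9058.4160 * 1.0190) = 1.7041e-04 mol/L
c_final = A_f / (epsilon * l) = 0.2740 / (9058.4160 * 1.0190) = 2.9684e-05 mol/L
Exhaustion = (c_initial - c_final) / c_initial * 100 = (1.7041e-04 - 2.9684e-05) / 1.7041e-04 * 100 = 82.5811 %


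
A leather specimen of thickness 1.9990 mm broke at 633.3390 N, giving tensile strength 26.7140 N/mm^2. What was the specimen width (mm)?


Formula: w = F / (TS * t)
Substituting: w = 633.3390 / (26.7140 * 1.9990)
Result: 11.8600 mm


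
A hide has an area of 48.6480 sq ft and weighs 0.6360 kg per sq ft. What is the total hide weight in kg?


Formula: Weight = area * weight_per_sqft
Substituting: Weight = 48.6480 * 0.6360
Result: 30.9401 kg


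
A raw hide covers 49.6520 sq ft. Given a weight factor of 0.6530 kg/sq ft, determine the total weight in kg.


Formula: Weight = area * weight_per_sqft
Substituting: Weight = 49.6520 * 0.6530
Result: 32.4228 kg


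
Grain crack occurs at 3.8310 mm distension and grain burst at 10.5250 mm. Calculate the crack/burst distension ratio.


Formula: Ratio = crack / burst
Substituting: Ratio = 3.8310 / 10.5250
Result: 0.3640


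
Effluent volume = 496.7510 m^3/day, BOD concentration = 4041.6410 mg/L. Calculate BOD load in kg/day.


Formula: BOD_load = volume * conc / 1000
Substituting: BOD_load = 496.7510 * 4041.6410 / 1000
Result: 2007.6892 kg/day


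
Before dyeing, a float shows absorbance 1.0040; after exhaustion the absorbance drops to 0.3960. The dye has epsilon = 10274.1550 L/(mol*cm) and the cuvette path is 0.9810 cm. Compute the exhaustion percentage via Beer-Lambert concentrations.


c_initial = A_i / (epsilon * l) = 1.0040 / (10274.1550 * 0.9810) = 9.9614e-05 mol/L
c_final = A_f / (epsilon * l) = 0.3960 / (10274.1550 * 0.9810) = 3.9290e-05 mol/L
Exhaustion = (c_initial - c_final) / c_initial * 100 = (9.9614e-05 - 3.9290e-05) / 9.9614e-05 * 100 = 60.5578 %


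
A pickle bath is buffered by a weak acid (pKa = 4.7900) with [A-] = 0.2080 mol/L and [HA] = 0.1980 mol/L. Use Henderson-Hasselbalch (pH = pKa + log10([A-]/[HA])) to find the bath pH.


ratio = [A-] / [HA] = 0.2080 / 0.1980 = 1.0505
log10(ratio) = 0.0213981
pH = pKa + log10(ratio) = 4.7900 + 0.0213981 = 4.8114


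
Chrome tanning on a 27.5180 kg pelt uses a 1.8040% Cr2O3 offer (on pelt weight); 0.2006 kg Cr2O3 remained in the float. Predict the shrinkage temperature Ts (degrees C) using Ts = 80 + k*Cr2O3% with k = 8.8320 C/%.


Offered = pelt * offer_pct / 100 = 27.5180 * 1.8040 / 100 = 0.4964 kg
Uptake = offered - residual = 0.4964 - 0.2006 = 0.2958 kg
Cr2O3% on pelt = uptake / pelt * 100 = 0.2958 / 27.5180 * 100 = 1.0750 %
Ts = 80 + k * Cr2O3% = 80 + 8.8320 * 1.0750 = 89.4946 C


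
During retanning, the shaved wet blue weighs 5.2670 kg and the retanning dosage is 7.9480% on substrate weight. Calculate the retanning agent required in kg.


Formula: Retan = substrate * pct / 100
Substituting: Retan = 5.2670 * 7.9480 / 100
Result: 0.4186 kg


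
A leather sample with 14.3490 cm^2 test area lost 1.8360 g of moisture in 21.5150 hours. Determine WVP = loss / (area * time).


Formula: WVP = loss / (area * time)
Substituting: WVP = 1.8360 / (14.3490 * 21.5150)
Result: 0.00594716 g/(cm^2*hr)


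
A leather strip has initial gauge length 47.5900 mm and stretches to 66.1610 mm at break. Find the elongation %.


Formula: Elongation = (Lf - L0) / L0 * 100
Substituting: Elongation = (66.1610 - 47.5900) / 47.5900 * 100
Result: 39.0229 %


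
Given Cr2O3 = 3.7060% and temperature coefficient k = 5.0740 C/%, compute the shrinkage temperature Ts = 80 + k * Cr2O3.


Formula: Ts = 80 + k * Cr2O3
Substituting: Ts = 80 + 5.0740 * 3.7060
Result: 98.8042 C


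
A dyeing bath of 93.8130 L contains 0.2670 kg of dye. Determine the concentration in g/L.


Formula: Conc = dye_mass(kg) / volume(L) * 1000
Substituting: Conc = 0.2670 / 93.8130 * 1000
Result: 2.8461 g/L


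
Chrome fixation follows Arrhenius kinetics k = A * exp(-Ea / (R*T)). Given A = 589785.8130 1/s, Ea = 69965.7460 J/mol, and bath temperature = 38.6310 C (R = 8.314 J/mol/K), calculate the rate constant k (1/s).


T_K = T_C + 273.15 = 38.6310 + 273.15 = 311.7810 K
exponent = -Ea / (R * T_K) = -69965.7460 / (8.314 * 311.7810) = -26.9914
k = A * exp(exponent) = 589785.8130 * exp(-26.9914) = 1.1181e-06 1/s


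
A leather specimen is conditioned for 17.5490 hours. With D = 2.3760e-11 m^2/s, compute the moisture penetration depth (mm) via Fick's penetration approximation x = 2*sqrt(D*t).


t = 17.5490 hr * 3600 = 63176.4000 s
D * t = 2.3760e-11 * 63176.4000 = 1.5011e-06
x = 2 * sqrt(D*t) = 2 * sqrt(1.5011e-06) = 0.00245036 m = 2.4504 mm


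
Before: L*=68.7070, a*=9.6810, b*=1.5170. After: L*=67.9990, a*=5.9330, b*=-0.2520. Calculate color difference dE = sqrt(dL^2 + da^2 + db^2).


dL = -0.7080, da = -3.7480, db = -1.7690
dE = sqrt((-0.7080)^2 + (-3.7480)^2 + (-1.7690)^2) = 4.2045


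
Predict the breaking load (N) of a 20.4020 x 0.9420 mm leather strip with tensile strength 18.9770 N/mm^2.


Formula: F = TS * w * t
Substituting: F = 18.9770 * 20.4020 * 0.9420
Result: 364.7130 N


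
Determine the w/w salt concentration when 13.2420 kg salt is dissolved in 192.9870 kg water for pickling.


Formula: Conc = salt / (water + salt) * 100
Substituting: Conc = 13.2420 / (192.9870 + 13.2420) * 100
Result: 6.4210 %


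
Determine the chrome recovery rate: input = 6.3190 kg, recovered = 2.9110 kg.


Formula: Recovery = recovered / input * 100
Substituting: Recovery = 2.9110 / 6.3190 * 100
Result: 46.0674 %


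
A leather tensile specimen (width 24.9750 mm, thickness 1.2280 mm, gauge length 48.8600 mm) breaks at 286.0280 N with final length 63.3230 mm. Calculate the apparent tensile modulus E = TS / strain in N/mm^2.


TS = F / (w * t) = 286.0280 / (24.9750 * 1.2280) = 9.3262 N/mm^2
strain = (Lf - L0) / L0 = (63.3230 - 48.8600) / 48.8600 = 0.2960
E = TS / strain = 9.3262 / 0.2960 = 31.5065 N/mm^2


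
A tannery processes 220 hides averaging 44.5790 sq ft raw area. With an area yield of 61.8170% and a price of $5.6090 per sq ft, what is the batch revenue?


Raw_total = N * avg_area = 220 * 44.5790 = 9807.3800 sq ft
Finished = Raw_total * yield / 100 = 9807.3800 * 61.8170 / 100 = 6062.6281 sq ft
Value = Finished * price = 6062.6281 * 5.6090 = 34005.2810 $


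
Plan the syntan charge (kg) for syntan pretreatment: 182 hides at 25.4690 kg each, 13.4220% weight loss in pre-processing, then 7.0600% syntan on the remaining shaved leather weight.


Total_raw = N * avg_wt = 182 * 25.4690 = 4635.3580 kg
Substrate = Total_raw * (1 - loss/100) = 4635.3580 * (1 - 13.4220/100) = 4013.2002 kg
Syntan = Substrate * pct / 100 = 4013.2002 * 7.0600 / 100 = 283.3319 kg


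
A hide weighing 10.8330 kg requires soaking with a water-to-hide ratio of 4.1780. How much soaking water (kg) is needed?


Formula: Water = hide_weight * ratio
Substituting: Water = 10.8330 * 4.1780
Result: 45.2603 kg


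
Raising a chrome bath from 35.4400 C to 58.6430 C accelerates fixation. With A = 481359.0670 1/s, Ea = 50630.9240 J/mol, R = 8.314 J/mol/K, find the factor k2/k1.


T1 = 35.4400 + 273.15 = 308.5900 K; T2 = 58.6430 + 273.15 = 331.7930 K
k1 = A * exp(-Ea/(R*T1)) = 481359.0670 * exp(-50630.9240/(8.314*308.5900)) = 0.00129398 1/s
k2 = A * exp(-Ea/(R*T2)) = 481359.0670 * exp(-50630.9240/(8.314*331.7930)) = 0.00514379 1/s
k2/k1 = 0.00514379 / 0.00129398 = 3.9752


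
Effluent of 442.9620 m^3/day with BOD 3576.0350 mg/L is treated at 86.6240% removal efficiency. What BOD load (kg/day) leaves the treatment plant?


Load_in = volume * conc / 1000 = 442.9620 * 3576.0350 / 1000 = 1584.0476 kg/day
Removed = Load_in * eff / 100 = 1584.0476 * 86.6240 / 100 = 1372.1654 kg/day
Load_out = Load_in - Removed = 1584.0476 - 1372.1654 = 211.8822 kg/day


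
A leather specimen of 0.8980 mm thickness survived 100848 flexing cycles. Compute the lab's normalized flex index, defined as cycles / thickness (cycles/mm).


Formula: Index = cycles / thickness
Substituting: Index = 100848 / 0.8980
Result: 112302.8953 cycles/mm


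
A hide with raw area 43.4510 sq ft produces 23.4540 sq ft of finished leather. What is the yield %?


Formula: Yield = finished / raw * 100
Substituting: Yield = 23.4540 / 43.4510 * 100
Result: 53.9780 %


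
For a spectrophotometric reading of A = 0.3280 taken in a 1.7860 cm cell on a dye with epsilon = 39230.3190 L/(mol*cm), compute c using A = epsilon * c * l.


Formula: c = A / (epsilon * l)
Substituting: c = 0.3280 / (39230.3190 * 1.7860)
Result: 4.6813e-06 mol/L


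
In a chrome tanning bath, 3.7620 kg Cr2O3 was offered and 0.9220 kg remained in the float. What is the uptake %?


Formula: Uptake = (offered - residual) / offered * 100
Substituting: Uptake = (3.7620 - 0.9220) / 3.7620 * 100
Result: 75.4918 %


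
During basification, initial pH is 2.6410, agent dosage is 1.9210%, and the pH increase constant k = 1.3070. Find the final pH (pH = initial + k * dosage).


Formula: pH_final = pH_initial + k * base_pct
Substituting: pH_final = 2.6410 + 1.3070 * 1.9210
Result: 5.1517


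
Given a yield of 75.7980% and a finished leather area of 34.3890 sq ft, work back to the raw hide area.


Formula: raw = finished * 100 / yield
Substituting: raw = 34.3890 * 100 / 75.7980
Result: 45.3693 sq ft


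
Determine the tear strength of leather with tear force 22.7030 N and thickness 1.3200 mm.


Formula: Tear strength = force / thickness
Substituting: Tear strength = 22.7030 / 1.3200
Result: 17.1992 N/mm


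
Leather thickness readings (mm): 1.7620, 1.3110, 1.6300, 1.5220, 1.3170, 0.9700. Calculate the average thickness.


Formula: Average = sum / n
Substituting: Average = 8.5120 / 6
Result: 1.4187 mm


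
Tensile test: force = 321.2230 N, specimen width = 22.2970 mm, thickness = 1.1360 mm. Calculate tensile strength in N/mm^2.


Formula: TS = force / (width * thickness)
Substituting: TS = 321.2230 / (22.2970 * 1.1360)
Result: 12.6818 N/mm^2


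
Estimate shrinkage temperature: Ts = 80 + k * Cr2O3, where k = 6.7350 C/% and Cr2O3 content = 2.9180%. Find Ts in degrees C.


Formula: Ts = 80 + k * Cr2O3
Substituting: Ts = 80 + 6.7350 * 2.9180
Result: 99.6527 C


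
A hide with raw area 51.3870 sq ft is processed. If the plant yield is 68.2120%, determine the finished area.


Formula: finished = raw * yield / 100
Substituting: finished = 51.3870 * 68.2120 / 100
Result: 35.0521 sq ft


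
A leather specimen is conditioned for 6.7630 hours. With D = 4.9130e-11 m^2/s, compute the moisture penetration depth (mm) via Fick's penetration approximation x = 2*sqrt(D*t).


t = 6.7630 hr * 3600 = 24346.8000 s
D * t = 4.9130e-11 * 24346.8000 = 1.1962e-06
x = 2 * sqrt(D*t) = 2 * sqrt(1.1962e-06) = 0.00218738 m = 2.1874 mm


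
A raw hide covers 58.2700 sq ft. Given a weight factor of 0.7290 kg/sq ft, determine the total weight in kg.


Formula: Weight = area * weight_per_sqft
Substituting: Weight = 58.2700 * 0.7290
Result: 42.4788 kg


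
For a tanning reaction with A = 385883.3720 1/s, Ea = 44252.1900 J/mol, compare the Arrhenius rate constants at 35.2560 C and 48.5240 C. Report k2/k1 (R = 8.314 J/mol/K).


T1 = 35.2560 + 273.15 = 308.4060 K; T2 = 48.5240 + 273.15 = 321.6740 K
k1 = A * exp(-Ea/(R*T1)) = 385883.3720 * exp(-44252.1900/(8.314*308.4060)) = 0.0123368 1/s
k2 = A * exp(-Ea/(R*T2)) = 385883.3720 * exp(-44252.1900/(8.314*321.6740)) = 0.0251396 1/s
k2/k1 = 0.0251396 / 0.0123368 = 2.0378


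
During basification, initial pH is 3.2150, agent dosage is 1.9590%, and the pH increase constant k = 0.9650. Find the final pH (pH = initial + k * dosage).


Formula: pH_final = pH_initial + k * base_pct
Substituting: pH_final = 3.2150 + 0.9650 * 1.9590
Result: 5.1054


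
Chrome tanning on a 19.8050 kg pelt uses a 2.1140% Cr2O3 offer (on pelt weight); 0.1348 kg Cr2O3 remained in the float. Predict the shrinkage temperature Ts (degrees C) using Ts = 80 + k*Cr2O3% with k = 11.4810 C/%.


Offered = pelt * offer_pct / 100 = 19.8050 * 2.1140 / 100 = 0.4187 kg
Uptake = offered - residual = 0.4187 - 0.1348 = 0.2839 kg
Cr2O3% on pelt = uptake / pelt * 100 = 0.2839 / 19.8050 * 100 = 1.4334 %
Ts = 80 + k * Cr2O3% = 80 + 11.4810 * 1.4334 = 96.4564 C


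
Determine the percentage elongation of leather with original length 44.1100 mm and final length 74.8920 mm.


Formula: Elongation = (Lf - L0) / L0 * 100
Substituting: Elongation = (74.8920 - 44.1100) / 44.1100 * 100
Result: 69.7846 %


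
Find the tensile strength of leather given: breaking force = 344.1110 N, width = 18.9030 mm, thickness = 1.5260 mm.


Formula: TS = force / (width * thickness)
Substituting: TS = 344.1110 / (18.9030 * 1.5260)
Result: 11.9293 N/mm^2


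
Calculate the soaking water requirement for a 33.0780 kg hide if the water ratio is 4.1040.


Formula: Water = hide_weight * ratio
Substituting: Water = 33.0780 * 4.1040
Result: 135.7521 kg


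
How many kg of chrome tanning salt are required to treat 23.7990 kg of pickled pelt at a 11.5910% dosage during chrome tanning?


Formula: Chrome = substrate * pct / 100
Substituting: Chrome = 23.7990 * 11.5910 / 100
Result: 2.7585 kg


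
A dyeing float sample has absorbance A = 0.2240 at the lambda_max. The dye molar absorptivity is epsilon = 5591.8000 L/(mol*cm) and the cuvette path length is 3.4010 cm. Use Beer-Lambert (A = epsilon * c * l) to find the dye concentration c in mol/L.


Formula: c = A / (epsilon * l)
Substituting: c = 0.2240 / (5591.8000 * 3.4010)
Result: 1.1778e-05 mol/L


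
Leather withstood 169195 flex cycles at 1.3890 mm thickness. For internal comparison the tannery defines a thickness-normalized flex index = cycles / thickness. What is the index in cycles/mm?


Formula: Index = cycles / thickness
Substituting: Index = 169195 / 1.3890
Result: 121810.6551 cycles/mm


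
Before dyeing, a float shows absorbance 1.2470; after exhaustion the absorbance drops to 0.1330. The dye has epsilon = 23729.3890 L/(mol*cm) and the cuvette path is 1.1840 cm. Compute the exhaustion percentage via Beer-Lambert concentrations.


c_initial = A_i / (epsilon * l) = 1.2470 / (23729.3890 * 1.1840) = 4.4384e-05 mol/L
c_final = A_f / (epsilon * l) = 0.1330 / (23729.3890 * 1.1840) = 4.7338e-06 mol/L
Exhaustion = (c_initial - c_final) / c_initial * 100 = (4.4384e-05 - 4.7338e-06) / 4.4384e-05 * 100 = 89.3344 %


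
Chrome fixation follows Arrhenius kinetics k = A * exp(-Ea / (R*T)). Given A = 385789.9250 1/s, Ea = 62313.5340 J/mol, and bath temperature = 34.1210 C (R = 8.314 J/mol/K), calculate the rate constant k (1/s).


T_K = T_C + 273.15 = 34.1210 + 273.15 = 307.2710 K
exponent = -Ea / (R * T_K) = -62313.5340 / (8.314 * 307.2710) = -24.3922
k = A * exp(exponent) = 385789.9250 * exp(-24.3922) = 9.8391e-06 1/s


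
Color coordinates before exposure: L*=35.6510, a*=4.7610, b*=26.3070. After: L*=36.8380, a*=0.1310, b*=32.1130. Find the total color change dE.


dL = 1.1870, da = -4.6300, db = 5.8060
dE = sqrt(1.1870^2 + (-4.6300)^2 + 5.8060^2) = 7.5203


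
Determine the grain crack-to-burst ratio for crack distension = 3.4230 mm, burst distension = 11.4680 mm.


Formula: Ratio = crack / burst
Substituting: Ratio = 3.4230 / 11.4680
Result: 0.2985


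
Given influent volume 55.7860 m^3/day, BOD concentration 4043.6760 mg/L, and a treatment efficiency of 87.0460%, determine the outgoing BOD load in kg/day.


Load_in = volume * conc / 1000 = 55.7860 * 4043.6760 / 1000 = 225.5805 kg/day
Removed = Load_in * eff / 100 = 225.5805 * 87.0460 / 100 = 196.3588 kg/day
Load_out = Load_in - Removed = 225.5805 - 196.3588 = 29.2217 kg/day


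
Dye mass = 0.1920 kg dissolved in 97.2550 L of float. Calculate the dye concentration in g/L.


Formula: Conc = dye_mass(kg) / volume(L) * 1000
Substituting: Conc = 0.1920 / 97.2550 * 1000
Result: 1.9742 g/L


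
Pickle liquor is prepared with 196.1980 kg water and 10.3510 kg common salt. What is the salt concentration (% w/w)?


Formula: Conc = salt / (water + salt) * 100
Substituting: Conc = 10.3510 / (196.1980 + 10.3510) * 100
Result: 5.0114 %


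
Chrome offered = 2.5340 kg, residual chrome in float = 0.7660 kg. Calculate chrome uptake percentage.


Formula: Uptake = (offered - residual) / offered * 100
Substituting: Uptake = (2.5340 - 0.7660) / 2.5340 * 100
Result: 69.7711 %


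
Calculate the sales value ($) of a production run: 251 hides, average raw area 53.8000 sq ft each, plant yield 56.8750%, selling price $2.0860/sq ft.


Raw_total = N * avg_area = 251 * 53.8000 = 13503.8000 sq ft
Finished = Raw_total * yield / 100 = 13503.8000 * 56.8750 / 100 = 7680.2863 sq ft
Value = Finished * price = 7680.2863 * 2.0860 = 16021.0771 $


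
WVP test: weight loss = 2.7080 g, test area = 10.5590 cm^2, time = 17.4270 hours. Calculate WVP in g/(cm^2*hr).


Formula: WVP = loss / (area * time)
Substituting: WVP = 2.7080 / (10.5590 * 17.4270)
Result: 0.0147165 g/(cm^2*hr)


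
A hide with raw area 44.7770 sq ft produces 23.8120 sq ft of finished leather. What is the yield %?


Formula: Yield = finished / raw * 100
Substituting: Yield = 23.8120 / 44.7770 * 100
Result: 53.1791 %


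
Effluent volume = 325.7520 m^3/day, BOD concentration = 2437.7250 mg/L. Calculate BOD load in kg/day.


Formula: BOD_load = volume * conc / 1000
Substituting: BOD_load = 325.7520 * 2437.7250 / 1000
Result: 794.0938 kg/day


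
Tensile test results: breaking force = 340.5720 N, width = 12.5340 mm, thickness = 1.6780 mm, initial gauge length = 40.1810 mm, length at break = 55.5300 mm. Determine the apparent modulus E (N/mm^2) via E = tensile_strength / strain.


TS = F / (w * t) = 340.5720 / (12.5340 * 1.6780) = 16.1930 N/mm^2
strain = (Lf - L0) / L0 = (55.5300 - 40.1810) / 40.1810 = 0.3820
E = TS / strain = 16.1930 / 0.3820 = 42.3904 N/mm^2


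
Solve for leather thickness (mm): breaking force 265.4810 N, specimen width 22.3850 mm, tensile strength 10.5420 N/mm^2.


Formula: t = F / (TS * w)
Substituting: t = 265.4810 / (10.5420 * 22.3850)
Result: 1.1250 mm


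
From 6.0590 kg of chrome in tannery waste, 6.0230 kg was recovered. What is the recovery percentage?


Formula: Recovery = recovered / input * 100
Substituting: Recovery = 6.0230 / 6.0590 * 100
Result: 99.4058 %


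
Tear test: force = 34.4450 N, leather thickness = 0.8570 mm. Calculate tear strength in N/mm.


Formula: Tear strength = force / thickness
Substituting: Tear strength = 34.4450 / 0.8570
Result: 40.1925 N/mm


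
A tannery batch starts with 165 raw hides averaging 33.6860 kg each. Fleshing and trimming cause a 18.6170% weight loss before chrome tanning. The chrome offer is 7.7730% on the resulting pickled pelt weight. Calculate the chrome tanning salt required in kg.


Total_raw = N * avg_wt = 165 * 33.6860 = 5558.1900 kg
Substrate = Total_raw * (1 - loss/100) = 5558.1900 * (1 - 18.6170/100) = 4523.4218 kg
Chrome = Substrate * pct / 100 = 4523.4218 * 7.7730 / 100 = 351.6056 kg


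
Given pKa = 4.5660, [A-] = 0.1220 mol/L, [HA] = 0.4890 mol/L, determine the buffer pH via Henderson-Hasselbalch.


ratio = [A-] / [HA] = 0.1220 / 0.4890 = 0.2495
log10(ratio) = -0.6029
pH = pKa + log10(ratio) = 4.5660 - 0.6029 = 3.9631


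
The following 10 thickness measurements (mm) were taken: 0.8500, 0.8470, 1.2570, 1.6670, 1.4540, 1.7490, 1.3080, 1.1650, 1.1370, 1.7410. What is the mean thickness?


Formula: Average = sum / n
Substituting: Average = 13.1750 / 10
Result: 1.3175 mm


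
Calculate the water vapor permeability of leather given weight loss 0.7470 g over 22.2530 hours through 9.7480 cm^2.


Formula: WVP = loss / (area * time)
Substituting: WVP = 0.7470 / (9.7480 * 22.2530)
Result: 0.00344363 g/(cm^2*hr)


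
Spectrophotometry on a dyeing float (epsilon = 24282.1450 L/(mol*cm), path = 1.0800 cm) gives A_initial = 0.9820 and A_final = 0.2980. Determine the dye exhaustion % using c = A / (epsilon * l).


c_initial = A_i / (epsilon * l) = 0.9820 / (24282.1450 * 1.0800) = 3.7446e-05 mol/L
c_final = A_f / (epsilon * l) = 0.2980 / (24282.1450 * 1.0800) = 1.1363e-05 mol/L
Exhaustion = (c_initial - c_final) / c_initial * 100 = (3.7446e-05 - 1.1363e-05) / 3.7446e-05 * 100 = 69.6538 %


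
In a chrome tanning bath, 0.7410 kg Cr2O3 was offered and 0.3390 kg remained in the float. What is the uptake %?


Formula: Uptake = (offered - residual) / offered * 100
Substituting: Uptake = (0.7410 - 0.3390) / 0.7410 * 100
Result: 54.2510 %


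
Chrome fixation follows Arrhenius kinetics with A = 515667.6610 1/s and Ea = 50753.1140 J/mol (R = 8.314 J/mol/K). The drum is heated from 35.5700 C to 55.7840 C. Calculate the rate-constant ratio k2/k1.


T1 = 35.5700 + 273.15 = 308.7200 K; T2 = 55.7840 + 273.15 = 328.9340 K
k1 = A * exp(-Ea/(R*T1)) = 515667.6610 * exp(-50753.1140/(8.314*308.7200)) = 0.00133279 1/s
k2 = A * exp(-Ea/(R*T2)) = 515667.6610 * exp(-50753.1140/(8.314*328.9340)) = 0.00449259 1/s
k2/k1 = 0.00449259 / 0.00133279 = 3.3708


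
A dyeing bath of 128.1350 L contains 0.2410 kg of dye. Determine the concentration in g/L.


Formula: Conc = dye_mass(kg) / volume(L) * 1000
Substituting: Conc = 0.2410 / 128.1350 * 1000
Result: 1.8808 g/L


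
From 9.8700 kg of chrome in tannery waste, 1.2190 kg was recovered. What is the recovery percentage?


Formula: Recovery = recovered / input * 100
Substituting: Recovery = 1.2190 / 9.8700 * 100
Result: 12.3506 %


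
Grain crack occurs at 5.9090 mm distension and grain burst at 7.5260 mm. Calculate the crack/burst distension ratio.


Formula: Ratio = crack / burst
Substituting: Ratio = 5.9090 / 7.5260
Result: 0.7851


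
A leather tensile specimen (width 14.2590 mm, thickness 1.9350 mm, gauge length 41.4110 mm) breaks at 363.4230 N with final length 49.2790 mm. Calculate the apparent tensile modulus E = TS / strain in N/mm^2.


TS = F / (w * t) = 363.4230 / (14.2590 * 1.9350) = 13.1717 N/mm^2
strain = (Lf - L0) / L0 = (49.2790 - 41.4110) / 41.4110 = 0.1900
E = TS / strain = 13.1717 / 0.1900 = 69.3256 N/mm^2


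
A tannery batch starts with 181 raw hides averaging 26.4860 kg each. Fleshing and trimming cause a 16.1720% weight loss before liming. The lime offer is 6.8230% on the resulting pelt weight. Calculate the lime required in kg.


Total_raw = N * avg_wt = 181 * 26.4860 = 4793.9660 kg
Substrate = Total_raw * (1 - loss/100) = 4793.9660 * (1 - 16.1720/100) = 4018.6858 kg
Lime = Substrate * pct / 100 = 4018.6858 * 6.8230 / 100 = 274.1949 kg


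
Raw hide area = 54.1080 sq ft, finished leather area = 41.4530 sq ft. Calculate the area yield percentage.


Formula: Yield = finished / raw * 100
Substituting: Yield = 41.4530 / 54.1080 * 100
Result: 76.6116 %


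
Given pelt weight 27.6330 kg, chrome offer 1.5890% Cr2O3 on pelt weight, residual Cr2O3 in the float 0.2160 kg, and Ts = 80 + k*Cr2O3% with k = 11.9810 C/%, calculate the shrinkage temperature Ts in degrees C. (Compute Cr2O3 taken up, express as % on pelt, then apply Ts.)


Offered = pelt * offer_pct / 100 = 27.6330 * 1.5890 / 100 = 0.4391 kg
Uptake = offered - residual = 0.4391 - 0.2160 = 0.2231 kg
Cr2O3% on pelt = uptake / pelt * 100 = 0.2231 / 27.6330 * 100 = 0.8073 %
Ts = 80 + k * Cr2O3% = 80 + 11.9810 * 0.8073 = 89.6726 C


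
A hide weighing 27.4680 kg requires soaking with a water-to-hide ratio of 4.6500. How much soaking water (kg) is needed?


Formula: Water = hide_weight * ratio
Substituting: Water = 27.4680 * 4.6500
Result: 127.7262 kg


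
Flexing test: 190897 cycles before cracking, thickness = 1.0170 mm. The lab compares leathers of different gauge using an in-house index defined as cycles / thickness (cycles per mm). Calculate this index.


Formula: Index = cycles / thickness
Substituting: Index = 190897 / 1.0170
Result: 187705.9980 cycles/mm


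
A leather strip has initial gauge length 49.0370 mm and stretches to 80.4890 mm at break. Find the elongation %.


Formula: Elongation = (Lf - L0) / L0 * 100
Substituting: Elongation = (80.4890 - 49.0370) / 49.0370 * 100
Result: 64.1393 %


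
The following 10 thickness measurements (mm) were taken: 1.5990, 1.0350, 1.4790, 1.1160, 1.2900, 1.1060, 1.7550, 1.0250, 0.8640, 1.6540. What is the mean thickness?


Formula: Average = sum / n
Substituting: Average = 12.9230 / 10
Result: 1.2923 mm


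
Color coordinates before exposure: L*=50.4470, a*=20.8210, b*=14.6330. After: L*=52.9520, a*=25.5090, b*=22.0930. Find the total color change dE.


dL = 2.5050, da = 4.6880, db = 7.4600
dE = sqrt(2.5050^2 + 4.6880^2 + 7.4600^2) = 9.1599


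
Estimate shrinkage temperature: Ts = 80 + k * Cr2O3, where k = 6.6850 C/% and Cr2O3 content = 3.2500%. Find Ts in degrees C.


Formula: Ts = 80 + k * Cr2O3
Substituting: Ts = 80 + 6.6850 * 3.2500
Result: 101.7262 C


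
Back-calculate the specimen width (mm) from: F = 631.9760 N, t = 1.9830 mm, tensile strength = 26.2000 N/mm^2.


Formula: w = F / (TS * t)
Substituting: w = 631.9760 / (26.2000 * 1.9830)
Result: 12.1640 mm


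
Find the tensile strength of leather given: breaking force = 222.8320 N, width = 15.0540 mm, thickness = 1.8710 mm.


Formula: TS = force / (width * thickness)
Substituting: TS = 222.8320 / (15.0540 * 1.8710)
Result: 7.9114 N/mm^2


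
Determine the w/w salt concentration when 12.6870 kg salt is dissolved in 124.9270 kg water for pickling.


Formula: Conc = salt / (water + salt) * 100
Substituting: Conc = 12.6870 / (124.9270 + 12.6870) * 100
Result: 9.2193 %


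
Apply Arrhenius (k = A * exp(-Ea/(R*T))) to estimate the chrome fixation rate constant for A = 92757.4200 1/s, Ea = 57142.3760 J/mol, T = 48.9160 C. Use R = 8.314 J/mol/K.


T_K = T_C + 273.15 = 48.9160 + 273.15 = 322.0660 K
exponent = -Ea / (R * T_K) = -57142.3760 / (8.314 * 322.0660) = -21.3404
k = A * exp(exponent) = 92757.4200 * exp(-21.3404) = 5.0039e-05 1/s


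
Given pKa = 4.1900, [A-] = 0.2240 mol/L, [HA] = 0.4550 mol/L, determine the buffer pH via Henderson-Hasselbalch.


ratio = [A-] / [HA] = 0.2240 / 0.4550 = 0.4923
log10(ratio) = -0.3078
pH = pKa + log10(ratio) = 4.1900 - 0.3078 = 3.8822


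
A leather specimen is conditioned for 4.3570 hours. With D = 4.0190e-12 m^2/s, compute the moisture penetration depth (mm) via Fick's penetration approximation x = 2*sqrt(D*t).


t = 4.3570 hr * 3600 = 15685.2000 s
D * t = 4.0190e-12 * 15685.2000 = 6.3039e-08
x = 2 * sqrt(D*t) = 2 * sqrt(6.3039e-08) = 5.0215e-04 m = 0.5022 mm


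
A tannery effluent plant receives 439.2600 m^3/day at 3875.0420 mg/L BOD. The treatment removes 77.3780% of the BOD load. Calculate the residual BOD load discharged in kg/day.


Load_in = volume * conc / 1000 = 439.2600 * 3875.0420 / 1000 = 1702.1509 kg/day
Removed = Load_in * eff / 100 = 1702.1509 * 77.3780 / 100 = 1317.0904 kg/day
Load_out = Load_in - Removed = 1702.1509 - 1317.0904 = 385.0606 kg/day


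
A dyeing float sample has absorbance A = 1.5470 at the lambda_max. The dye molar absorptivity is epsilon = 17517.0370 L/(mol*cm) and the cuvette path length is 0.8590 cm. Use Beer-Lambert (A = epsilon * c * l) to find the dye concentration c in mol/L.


Formula: c = A / (epsilon * l)
Substituting: c = 1.5470 / (17517.0370 * 0.8590)
Result: 1.0281e-04 mol/L


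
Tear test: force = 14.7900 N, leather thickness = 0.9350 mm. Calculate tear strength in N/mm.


Formula: Tear strength = force / thickness
Substituting: Tear strength = 14.7900 / 0.9350
Result: 15.8182 N/mm


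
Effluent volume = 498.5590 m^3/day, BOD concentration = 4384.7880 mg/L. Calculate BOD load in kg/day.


Formula: BOD_load = volume * conc / 1000
Substituting: BOD_load = 498.5590 * 4384.7880 / 1000
Result: 2186.0755 kg/day


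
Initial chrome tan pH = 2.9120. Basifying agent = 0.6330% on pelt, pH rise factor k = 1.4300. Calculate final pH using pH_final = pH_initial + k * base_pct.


Formula: pH_final = pH_initial + k * base_pct
Substituting: pH_final = 2.9120 + 1.4300 * 0.6330
Result: 3.8172


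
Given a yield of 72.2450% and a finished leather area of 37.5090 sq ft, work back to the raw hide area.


Formula: raw = finished * 100 / yield
Substituting: raw = 37.5090 * 100 / 72.2450
Result: 51.9192 sq ft


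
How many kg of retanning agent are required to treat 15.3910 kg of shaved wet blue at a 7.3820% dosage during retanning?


Formula: Retan = substrate * pct / 100
Substituting: Retan = 15.3910 * 7.3820 / 100
Result: 1.1362 kg


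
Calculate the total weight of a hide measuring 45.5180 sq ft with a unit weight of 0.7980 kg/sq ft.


Formula: Weight = area * weight_per_sqft
Substituting: Weight = 45.5180 * 0.7980
Result: 36.3234 kg


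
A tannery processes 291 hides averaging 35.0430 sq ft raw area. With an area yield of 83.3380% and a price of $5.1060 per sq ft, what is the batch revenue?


Raw_total = N * avg_area = 291 * 35.0430 = 10197.5130 sq ft
Finished = Raw_total * yield / 100 = 10197.5130 * 83.3380 / 100 = 8498.4034 sq ft
Value = Finished * price = 8498.4034 * 5.1060 = 43392.8477 $


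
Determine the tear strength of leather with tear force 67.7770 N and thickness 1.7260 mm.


Formula: Tear strength = force / thickness
Substituting: Tear strength = 67.7770 / 1.7260
Result: 39.2683 N/mm


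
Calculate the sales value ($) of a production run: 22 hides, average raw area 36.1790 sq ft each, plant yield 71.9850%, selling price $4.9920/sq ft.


Raw_total = N * avg_area = 22 * 36.1790 = 795.9380 sq ft
Finished = Raw_total * yield / 100 = 795.9380 * 71.9850 / 100 = 572.9560 sq ft
Value = Finished * price = 572.9560 * 4.9920 = 2860.1962 $


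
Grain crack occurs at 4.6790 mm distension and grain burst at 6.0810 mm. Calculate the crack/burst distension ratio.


Formula: Ratio = crack / burst
Substituting: Ratio = 4.6790 / 6.0810
Result: 0.7694


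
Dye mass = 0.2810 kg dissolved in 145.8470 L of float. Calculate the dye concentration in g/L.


Formula: Conc = dye_mass(kg) / volume(L) * 1000
Substituting: Conc = 0.2810 / 145.8470 * 1000
Result: 1.9267 g/L


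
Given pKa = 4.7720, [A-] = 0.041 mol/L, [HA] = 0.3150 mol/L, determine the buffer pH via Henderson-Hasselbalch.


ratio = [A-] / [HA] = 0.041 / 0.3150 = 0.1302
log10(ratio) = -0.8855
pH = pKa + log10(ratio) = 4.7720 - 0.8855 = 3.8865


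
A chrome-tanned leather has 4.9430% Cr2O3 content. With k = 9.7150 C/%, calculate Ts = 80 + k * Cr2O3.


Formula: Ts = 80 + k * Cr2O3
Substituting: Ts = 80 + 9.7150 * 4.9430
Result: 128.0212 C


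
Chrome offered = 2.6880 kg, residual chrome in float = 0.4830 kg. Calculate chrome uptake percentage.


Formula: Uptake = (offered - residual) / offered * 100
Substituting: Uptake = (2.6880 - 0.4830) / 2.6880 * 100
Result: 82.0312 %


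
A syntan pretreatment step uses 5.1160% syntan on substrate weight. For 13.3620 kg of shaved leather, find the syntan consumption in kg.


Formula: Syntan = substrate * pct / 100
Substituting: Syntan = 13.3620 * 5.1160 / 100
Result: 0.6836 kg


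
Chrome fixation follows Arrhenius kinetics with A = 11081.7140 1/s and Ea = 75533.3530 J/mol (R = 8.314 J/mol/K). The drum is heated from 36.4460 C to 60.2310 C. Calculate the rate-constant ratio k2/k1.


T1 = 36.4460 + 273.15 = 309.5960 K; T2 = 60.2310 + 273.15 = 333.3810 K
k1 = A * exp(-Ea/(R*T1)) = 11081.7140 * exp(-75533.3530/(8.314*309.5960)) = 1.9964e-09 1/s
k2 = A * exp(-Ea/(R*T2)) = 11081.7140 * exp(-75533.3530/(8.314*333.3810)) = 1.6199e-08 1/s
k2/k1 = 1.6199e-08 / 1.9964e-09 = 8.1142


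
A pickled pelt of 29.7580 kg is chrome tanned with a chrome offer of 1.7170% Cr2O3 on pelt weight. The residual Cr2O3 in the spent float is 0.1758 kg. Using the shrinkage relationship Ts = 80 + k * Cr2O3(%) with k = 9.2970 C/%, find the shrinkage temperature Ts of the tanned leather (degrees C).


Offered = pelt * offer_pct / 100 = 29.7580 * 1.7170 / 100 = 0.5109 kg
Uptake = offered - residual = 0.5109 - 0.1758 = 0.3351 kg
Cr2O3% on pelt = uptake / pelt * 100 = 0.3351 / 29.7580 * 100 = 1.1262 %
Ts = 80 + k * Cr2O3% = 80 + 9.2970 * 1.1262 = 90.4706 C


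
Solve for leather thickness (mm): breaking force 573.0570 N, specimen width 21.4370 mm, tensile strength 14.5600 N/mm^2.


Formula: t = F / (TS * w)
Substituting: t = 573.0570 / (14.5600 * 21.4370)
Result: 1.8360 mm


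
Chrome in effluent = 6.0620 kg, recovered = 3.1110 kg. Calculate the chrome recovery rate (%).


Formula: Recovery = recovered / input * 100
Substituting: Recovery = 3.1110 / 6.0620 * 100
Result: 51.3197 %


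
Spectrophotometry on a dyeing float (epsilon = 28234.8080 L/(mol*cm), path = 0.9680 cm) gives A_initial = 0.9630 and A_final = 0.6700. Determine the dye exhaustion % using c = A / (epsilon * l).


c_initial = A_i / (epsilon * l) = 0.9630 / (28234.8080 * 0.9680) = 3.5234e-05 mol/L
c_final = A_f / (epsilon * l) = 0.6700 / (28234.8080 * 0.9680) = 2.4514e-05 mol/L
Exhaustion = (c_initial - c_final) / c_initial * 100 = (3.5234e-05 - 2.4514e-05) / 3.5234e-05 * 100 = 30.4258 %


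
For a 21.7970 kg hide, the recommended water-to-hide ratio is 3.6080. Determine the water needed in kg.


Formula: Water = hide_weight * ratio
Substituting: Water = 21.7970 * 3.6080
Result: 78.6436 kg


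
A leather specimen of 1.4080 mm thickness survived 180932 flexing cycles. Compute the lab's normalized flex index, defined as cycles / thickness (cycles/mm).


Formula: Index = cycles / thickness
Substituting: Index = 180932 / 1.4080
Result: 128502.8409 cycles/mm


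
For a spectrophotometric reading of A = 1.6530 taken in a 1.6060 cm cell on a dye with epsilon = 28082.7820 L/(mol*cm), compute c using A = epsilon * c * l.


Formula: c = A / (epsilon * l)
Substituting: c = 1.6530 / (28082.7820 * 1.6060)
Result: 3.6651e-05 mol/L


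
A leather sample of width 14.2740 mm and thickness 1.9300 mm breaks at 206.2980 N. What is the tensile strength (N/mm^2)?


Formula: TS = force / (width * thickness)
Substituting: TS = 206.2980 / (14.2740 * 1.9300)
Result: 7.4885 N/mm^2


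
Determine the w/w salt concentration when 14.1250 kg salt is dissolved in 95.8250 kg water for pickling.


Formula: Conc = salt / (water + salt) * 100
Substituting: Conc = 14.1250 / (95.8250 + 14.1250) * 100
Result: 12.8467 %


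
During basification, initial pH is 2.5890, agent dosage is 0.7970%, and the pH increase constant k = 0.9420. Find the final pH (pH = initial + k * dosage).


Formula: pH_final = pH_initial + k * base_pct
Substituting: pH_final = 2.5890 + 0.9420 * 0.7970
Result: 3.3398


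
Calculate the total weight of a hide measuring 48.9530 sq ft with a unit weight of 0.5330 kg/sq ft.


Formula: Weight = area * weight_per_sqft
Substituting: Weight = 48.9530 * 0.5330
Result: 26.0919 kg


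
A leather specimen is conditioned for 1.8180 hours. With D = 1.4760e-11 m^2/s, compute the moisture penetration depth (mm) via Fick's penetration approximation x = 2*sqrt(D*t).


t = 1.8180 hr * 3600 = 6544.8000 s
D * t = 1.4760e-11 * 6544.8000 = 9.6601e-08
x = 2 * sqrt(D*t) = 2 * sqrt(9.6601e-08) = 6.2161e-04 m = 0.6216 mm


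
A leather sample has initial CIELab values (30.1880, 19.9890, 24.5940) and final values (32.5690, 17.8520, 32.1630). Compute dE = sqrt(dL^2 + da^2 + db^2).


dL = 2.3810, da = -2.1370, db = 7.5690
dE = sqrt(2.3810^2 + (-2.1370)^2 + 7.5690^2) = 8.2174


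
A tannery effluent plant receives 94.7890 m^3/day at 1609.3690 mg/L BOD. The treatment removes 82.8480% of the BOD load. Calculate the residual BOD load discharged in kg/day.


Load_in = volume * conc / 1000 = 94.7890 * 1609.3690 / 1000 = 152.5505 kg/day
Removed = Load_in * eff / 100 = 152.5505 * 82.8480 / 100 = 126.3850 kg/day
Load_out = Load_in - Removed = 152.5505 - 126.3850 = 26.1655 kg/day


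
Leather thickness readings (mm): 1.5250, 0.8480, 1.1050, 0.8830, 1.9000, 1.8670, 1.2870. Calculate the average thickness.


Formula: Average = sum / n
Substituting: Average = 9.4150 / 7
Result: 1.3450 mm
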